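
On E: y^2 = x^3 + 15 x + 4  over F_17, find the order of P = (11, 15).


Compute successive multiples of P until we hit O:
  1P = (11, 15)
  2P = (13, 4)
  3P = (2, 12)
  4P = (6, 15)
  5P = (0, 2)
  6P = (14, 0)
  7P = (0, 15)
  8P = (6, 2)
  ... (continuing to 12P)
  12P = O

ord(P) = 12


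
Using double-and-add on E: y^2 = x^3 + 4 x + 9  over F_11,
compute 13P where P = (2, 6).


k = 13 = 1101_2 (binary, LSB first: 1011)
Double-and-add from P = (2, 6):
  bit 0 = 1: acc = O + (2, 6) = (2, 6)
  bit 1 = 0: acc unchanged = (2, 6)
  bit 2 = 1: acc = (2, 6) + (3, 9) = (4, 10)
  bit 3 = 1: acc = (4, 10) + (8, 5) = (4, 1)

13P = (4, 1)


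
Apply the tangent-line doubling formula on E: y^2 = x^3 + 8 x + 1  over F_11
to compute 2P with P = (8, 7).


Doubling: s = (3 x1^2 + a) / (2 y1)
s = (3*8^2 + 8) / (2*7) mod 11 = 8
x3 = s^2 - 2 x1 mod 11 = 8^2 - 2*8 = 4
y3 = s (x1 - x3) - y1 mod 11 = 8 * (8 - 4) - 7 = 3

2P = (4, 3)


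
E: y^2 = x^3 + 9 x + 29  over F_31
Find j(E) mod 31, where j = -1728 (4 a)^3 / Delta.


Delta = -16(4 a^3 + 27 b^2) mod 31 = 7
-1728 * (4 a)^3 = -1728 * (4*9)^3 mod 31 = 8
j = 8 * 7^(-1) mod 31 = 10

j = 10 (mod 31)


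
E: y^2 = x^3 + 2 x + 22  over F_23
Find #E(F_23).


For each x in F_23, count y with y^2 = x^3 + 2 x + 22 mod 23:
  x = 1: RHS = 2, y in [5, 18]  -> 2 point(s)
  x = 3: RHS = 9, y in [3, 20]  -> 2 point(s)
  x = 4: RHS = 2, y in [5, 18]  -> 2 point(s)
  x = 11: RHS = 18, y in [8, 15]  -> 2 point(s)
  x = 12: RHS = 3, y in [7, 16]  -> 2 point(s)
  x = 15: RHS = 0, y in [0]  -> 1 point(s)
  x = 17: RHS = 1, y in [1, 22]  -> 2 point(s)
  x = 18: RHS = 2, y in [5, 18]  -> 2 point(s)
  x = 20: RHS = 12, y in [9, 14]  -> 2 point(s)
Affine points: 17. Add the point at infinity: total = 18.

#E(F_23) = 18


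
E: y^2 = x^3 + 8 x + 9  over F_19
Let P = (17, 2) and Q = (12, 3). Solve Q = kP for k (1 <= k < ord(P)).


Enumerate multiples of P until we hit Q = (12, 3):
  1P = (17, 2)
  2P = (10, 14)
  3P = (12, 3)
Match found at i = 3.

k = 3


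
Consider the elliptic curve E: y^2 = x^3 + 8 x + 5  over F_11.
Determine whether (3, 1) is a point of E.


Check whether y^2 = x^3 + 8 x + 5 (mod 11) for (x, y) = (3, 1).
LHS: y^2 = 1^2 mod 11 = 1
RHS: x^3 + 8 x + 5 = 3^3 + 8*3 + 5 mod 11 = 1
LHS = RHS

Yes, on the curve


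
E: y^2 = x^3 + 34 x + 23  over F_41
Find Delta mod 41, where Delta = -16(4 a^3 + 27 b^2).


4 a^3 + 27 b^2 = 4*34^3 + 27*23^2 = 157216 + 14283 = 171499
Delta = -16 * (171499) = -2743984
Delta mod 41 = 23

Delta = 23 (mod 41)


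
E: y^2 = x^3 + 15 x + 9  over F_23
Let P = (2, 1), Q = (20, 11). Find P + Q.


P != Q, so use the chord formula.
s = (y2 - y1) / (x2 - x1) = (10) / (18) mod 23 = 21
x3 = s^2 - x1 - x2 mod 23 = 21^2 - 2 - 20 = 5
y3 = s (x1 - x3) - y1 mod 23 = 21 * (2 - 5) - 1 = 5

P + Q = (5, 5)


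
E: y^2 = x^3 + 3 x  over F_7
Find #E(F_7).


For each x in F_7, count y with y^2 = x^3 + 3 x + 0 mod 7:
  x = 0: RHS = 0, y in [0]  -> 1 point(s)
  x = 1: RHS = 4, y in [2, 5]  -> 2 point(s)
  x = 2: RHS = 0, y in [0]  -> 1 point(s)
  x = 3: RHS = 1, y in [1, 6]  -> 2 point(s)
  x = 5: RHS = 0, y in [0]  -> 1 point(s)
Affine points: 7. Add the point at infinity: total = 8.

#E(F_7) = 8


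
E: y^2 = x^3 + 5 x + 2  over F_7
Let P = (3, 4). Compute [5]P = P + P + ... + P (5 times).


k = 5 = 101_2 (binary, LSB first: 101)
Double-and-add from P = (3, 4):
  bit 0 = 1: acc = O + (3, 4) = (3, 4)
  bit 1 = 0: acc unchanged = (3, 4)
  bit 2 = 1: acc = (3, 4) + (3, 4) = (3, 3)

5P = (3, 3)


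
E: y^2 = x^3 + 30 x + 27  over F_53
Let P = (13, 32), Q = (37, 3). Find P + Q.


P != Q, so use the chord formula.
s = (y2 - y1) / (x2 - x1) = (24) / (24) mod 53 = 1
x3 = s^2 - x1 - x2 mod 53 = 1^2 - 13 - 37 = 4
y3 = s (x1 - x3) - y1 mod 53 = 1 * (13 - 4) - 32 = 30

P + Q = (4, 30)


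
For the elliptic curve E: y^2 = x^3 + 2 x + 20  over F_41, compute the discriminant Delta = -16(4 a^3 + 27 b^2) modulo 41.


4 a^3 + 27 b^2 = 4*2^3 + 27*20^2 = 32 + 10800 = 10832
Delta = -16 * (10832) = -173312
Delta mod 41 = 36

Delta = 36 (mod 41)


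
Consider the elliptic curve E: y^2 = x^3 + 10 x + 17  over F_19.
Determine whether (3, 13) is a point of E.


Check whether y^2 = x^3 + 10 x + 17 (mod 19) for (x, y) = (3, 13).
LHS: y^2 = 13^2 mod 19 = 17
RHS: x^3 + 10 x + 17 = 3^3 + 10*3 + 17 mod 19 = 17
LHS = RHS

Yes, on the curve


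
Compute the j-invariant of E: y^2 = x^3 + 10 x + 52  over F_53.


Delta = -16(4 a^3 + 27 b^2) mod 53 = 16
-1728 * (4 a)^3 = -1728 * (4*10)^3 mod 53 = 26
j = 26 * 16^(-1) mod 53 = 48

j = 48 (mod 53)


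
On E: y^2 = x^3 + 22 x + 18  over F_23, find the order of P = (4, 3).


Compute successive multiples of P until we hit O:
  1P = (4, 3)
  2P = (8, 4)
  3P = (1, 15)
  4P = (11, 2)
  5P = (16, 2)
  6P = (7, 3)
  7P = (12, 20)
  8P = (9, 18)
  ... (continuing to 30P)
  30P = O

ord(P) = 30


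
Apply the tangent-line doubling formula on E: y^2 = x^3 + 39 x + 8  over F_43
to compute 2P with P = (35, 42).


Doubling: s = (3 x1^2 + a) / (2 y1)
s = (3*35^2 + 39) / (2*42) mod 43 = 35
x3 = s^2 - 2 x1 mod 43 = 35^2 - 2*35 = 37
y3 = s (x1 - x3) - y1 mod 43 = 35 * (35 - 37) - 42 = 17

2P = (37, 17)


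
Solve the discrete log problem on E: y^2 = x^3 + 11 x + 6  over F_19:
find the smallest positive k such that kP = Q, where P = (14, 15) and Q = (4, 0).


Enumerate multiples of P until we hit Q = (4, 0):
  1P = (14, 15)
  2P = (8, 6)
  3P = (4, 0)
Match found at i = 3.

k = 3


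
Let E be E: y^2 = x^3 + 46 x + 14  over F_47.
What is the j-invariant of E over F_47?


Delta = -16(4 a^3 + 27 b^2) mod 47 = 39
-1728 * (4 a)^3 = -1728 * (4*46)^3 mod 47 = 1
j = 1 * 39^(-1) mod 47 = 41

j = 41 (mod 47)


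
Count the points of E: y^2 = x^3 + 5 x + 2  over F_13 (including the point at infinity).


For each x in F_13, count y with y^2 = x^3 + 5 x + 2 mod 13:
  x = 5: RHS = 9, y in [3, 10]  -> 2 point(s)
  x = 6: RHS = 1, y in [1, 12]  -> 2 point(s)
  x = 7: RHS = 3, y in [4, 9]  -> 2 point(s)
  x = 9: RHS = 9, y in [3, 10]  -> 2 point(s)
  x = 10: RHS = 12, y in [5, 8]  -> 2 point(s)
  x = 11: RHS = 10, y in [6, 7]  -> 2 point(s)
  x = 12: RHS = 9, y in [3, 10]  -> 2 point(s)
Affine points: 14. Add the point at infinity: total = 15.

#E(F_13) = 15


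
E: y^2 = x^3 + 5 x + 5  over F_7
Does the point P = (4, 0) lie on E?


Check whether y^2 = x^3 + 5 x + 5 (mod 7) for (x, y) = (4, 0).
LHS: y^2 = 0^2 mod 7 = 0
RHS: x^3 + 5 x + 5 = 4^3 + 5*4 + 5 mod 7 = 5
LHS != RHS

No, not on the curve


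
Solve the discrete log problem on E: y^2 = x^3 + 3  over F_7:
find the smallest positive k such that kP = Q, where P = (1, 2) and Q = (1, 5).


Enumerate multiples of P until we hit Q = (1, 5):
  1P = (1, 2)
  2P = (6, 3)
  3P = (2, 2)
  4P = (4, 5)
  5P = (3, 3)
  6P = (5, 3)
  7P = (5, 4)
  8P = (3, 4)
  9P = (4, 2)
  10P = (2, 5)
  11P = (6, 4)
  12P = (1, 5)
Match found at i = 12.

k = 12


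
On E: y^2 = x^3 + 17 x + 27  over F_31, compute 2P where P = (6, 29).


Doubling: s = (3 x1^2 + a) / (2 y1)
s = (3*6^2 + 17) / (2*29) mod 31 = 23
x3 = s^2 - 2 x1 mod 31 = 23^2 - 2*6 = 21
y3 = s (x1 - x3) - y1 mod 31 = 23 * (6 - 21) - 29 = 29

2P = (21, 29)


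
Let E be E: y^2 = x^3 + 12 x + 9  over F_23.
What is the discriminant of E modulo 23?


4 a^3 + 27 b^2 = 4*12^3 + 27*9^2 = 6912 + 2187 = 9099
Delta = -16 * (9099) = -145584
Delta mod 23 = 6

Delta = 6 (mod 23)


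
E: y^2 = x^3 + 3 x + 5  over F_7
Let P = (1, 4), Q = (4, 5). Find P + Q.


P != Q, so use the chord formula.
s = (y2 - y1) / (x2 - x1) = (1) / (3) mod 7 = 5
x3 = s^2 - x1 - x2 mod 7 = 5^2 - 1 - 4 = 6
y3 = s (x1 - x3) - y1 mod 7 = 5 * (1 - 6) - 4 = 6

P + Q = (6, 6)


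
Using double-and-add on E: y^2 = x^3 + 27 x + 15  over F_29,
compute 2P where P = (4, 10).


k = 2 = 10_2 (binary, LSB first: 01)
Double-and-add from P = (4, 10):
  bit 0 = 0: acc unchanged = O
  bit 1 = 1: acc = O + (26, 9) = (26, 9)

2P = (26, 9)


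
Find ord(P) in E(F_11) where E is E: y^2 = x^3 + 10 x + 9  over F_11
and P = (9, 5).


Compute successive multiples of P until we hit O:
  1P = (9, 5)
  2P = (4, 6)
  3P = (2, 9)
  4P = (1, 3)
  5P = (10, 3)
  6P = (7, 2)
  7P = (0, 3)
  8P = (3, 0)
  ... (continuing to 16P)
  16P = O

ord(P) = 16


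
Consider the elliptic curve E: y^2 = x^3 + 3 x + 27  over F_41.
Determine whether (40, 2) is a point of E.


Check whether y^2 = x^3 + 3 x + 27 (mod 41) for (x, y) = (40, 2).
LHS: y^2 = 2^2 mod 41 = 4
RHS: x^3 + 3 x + 27 = 40^3 + 3*40 + 27 mod 41 = 23
LHS != RHS

No, not on the curve


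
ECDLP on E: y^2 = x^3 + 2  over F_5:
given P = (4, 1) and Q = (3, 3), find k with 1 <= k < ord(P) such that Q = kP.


Enumerate multiples of P until we hit Q = (3, 3):
  1P = (4, 1)
  2P = (3, 3)
Match found at i = 2.

k = 2


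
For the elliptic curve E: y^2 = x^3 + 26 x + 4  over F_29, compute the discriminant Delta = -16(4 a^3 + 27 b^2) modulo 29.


4 a^3 + 27 b^2 = 4*26^3 + 27*4^2 = 70304 + 432 = 70736
Delta = -16 * (70736) = -1131776
Delta mod 29 = 7

Delta = 7 (mod 29)


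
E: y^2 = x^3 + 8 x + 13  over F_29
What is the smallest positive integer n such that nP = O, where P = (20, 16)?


Compute successive multiples of P until we hit O:
  1P = (20, 16)
  2P = (13, 9)
  3P = (26, 7)
  4P = (7, 8)
  5P = (24, 15)
  6P = (5, 2)
  7P = (5, 27)
  8P = (24, 14)
  ... (continuing to 13P)
  13P = O

ord(P) = 13


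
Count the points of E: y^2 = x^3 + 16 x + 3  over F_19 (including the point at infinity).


For each x in F_19, count y with y^2 = x^3 + 16 x + 3 mod 19:
  x = 1: RHS = 1, y in [1, 18]  -> 2 point(s)
  x = 2: RHS = 5, y in [9, 10]  -> 2 point(s)
  x = 4: RHS = 17, y in [6, 13]  -> 2 point(s)
  x = 6: RHS = 11, y in [7, 12]  -> 2 point(s)
  x = 8: RHS = 16, y in [4, 15]  -> 2 point(s)
  x = 10: RHS = 4, y in [2, 17]  -> 2 point(s)
  x = 11: RHS = 9, y in [3, 16]  -> 2 point(s)
  x = 12: RHS = 4, y in [2, 17]  -> 2 point(s)
  x = 14: RHS = 7, y in [8, 11]  -> 2 point(s)
  x = 16: RHS = 4, y in [2, 17]  -> 2 point(s)
  x = 17: RHS = 1, y in [1, 18]  -> 2 point(s)
  x = 18: RHS = 5, y in [9, 10]  -> 2 point(s)
Affine points: 24. Add the point at infinity: total = 25.

#E(F_19) = 25


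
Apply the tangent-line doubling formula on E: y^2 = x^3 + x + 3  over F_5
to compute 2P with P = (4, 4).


Doubling: s = (3 x1^2 + a) / (2 y1)
s = (3*4^2 + 1) / (2*4) mod 5 = 3
x3 = s^2 - 2 x1 mod 5 = 3^2 - 2*4 = 1
y3 = s (x1 - x3) - y1 mod 5 = 3 * (4 - 1) - 4 = 0

2P = (1, 0)


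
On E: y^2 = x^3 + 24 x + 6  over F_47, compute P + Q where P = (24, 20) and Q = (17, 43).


P != Q, so use the chord formula.
s = (y2 - y1) / (x2 - x1) = (23) / (40) mod 47 = 37
x3 = s^2 - x1 - x2 mod 47 = 37^2 - 24 - 17 = 12
y3 = s (x1 - x3) - y1 mod 47 = 37 * (24 - 12) - 20 = 1

P + Q = (12, 1)


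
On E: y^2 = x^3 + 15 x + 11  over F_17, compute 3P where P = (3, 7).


k = 3 = 11_2 (binary, LSB first: 11)
Double-and-add from P = (3, 7):
  bit 0 = 1: acc = O + (3, 7) = (3, 7)
  bit 1 = 1: acc = (3, 7) + (3, 10) = O

3P = O


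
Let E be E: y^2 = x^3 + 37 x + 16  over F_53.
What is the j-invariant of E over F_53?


Delta = -16(4 a^3 + 27 b^2) mod 53 = 25
-1728 * (4 a)^3 = -1728 * (4*37)^3 mod 53 = 33
j = 33 * 25^(-1) mod 53 = 31

j = 31 (mod 53)


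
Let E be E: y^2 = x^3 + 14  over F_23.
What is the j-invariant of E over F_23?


Delta = -16(4 a^3 + 27 b^2) mod 23 = 14
-1728 * (4 a)^3 = -1728 * (4*0)^3 mod 23 = 0
j = 0 * 14^(-1) mod 23 = 0

j = 0 (mod 23)


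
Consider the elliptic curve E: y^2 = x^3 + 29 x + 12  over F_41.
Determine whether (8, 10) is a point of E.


Check whether y^2 = x^3 + 29 x + 12 (mod 41) for (x, y) = (8, 10).
LHS: y^2 = 10^2 mod 41 = 18
RHS: x^3 + 29 x + 12 = 8^3 + 29*8 + 12 mod 41 = 18
LHS = RHS

Yes, on the curve


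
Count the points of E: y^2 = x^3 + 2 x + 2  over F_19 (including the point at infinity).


For each x in F_19, count y with y^2 = x^3 + 2 x + 2 mod 19:
  x = 1: RHS = 5, y in [9, 10]  -> 2 point(s)
  x = 3: RHS = 16, y in [4, 15]  -> 2 point(s)
  x = 4: RHS = 17, y in [6, 13]  -> 2 point(s)
  x = 5: RHS = 4, y in [2, 17]  -> 2 point(s)
  x = 7: RHS = 17, y in [6, 13]  -> 2 point(s)
  x = 8: RHS = 17, y in [6, 13]  -> 2 point(s)
  x = 11: RHS = 6, y in [5, 14]  -> 2 point(s)
  x = 12: RHS = 6, y in [5, 14]  -> 2 point(s)
  x = 14: RHS = 0, y in [0]  -> 1 point(s)
  x = 15: RHS = 6, y in [5, 14]  -> 2 point(s)
  x = 16: RHS = 7, y in [8, 11]  -> 2 point(s)
  x = 17: RHS = 9, y in [3, 16]  -> 2 point(s)
Affine points: 23. Add the point at infinity: total = 24.

#E(F_19) = 24


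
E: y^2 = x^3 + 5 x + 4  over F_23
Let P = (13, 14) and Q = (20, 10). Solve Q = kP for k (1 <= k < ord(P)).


Enumerate multiples of P until we hit Q = (20, 10):
  1P = (13, 14)
  2P = (15, 2)
  3P = (8, 2)
  4P = (5, 19)
  5P = (0, 21)
  6P = (19, 14)
  7P = (14, 9)
  8P = (21, 3)
  9P = (20, 10)
Match found at i = 9.

k = 9


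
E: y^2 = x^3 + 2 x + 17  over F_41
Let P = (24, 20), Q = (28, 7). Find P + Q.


P != Q, so use the chord formula.
s = (y2 - y1) / (x2 - x1) = (28) / (4) mod 41 = 7
x3 = s^2 - x1 - x2 mod 41 = 7^2 - 24 - 28 = 38
y3 = s (x1 - x3) - y1 mod 41 = 7 * (24 - 38) - 20 = 5

P + Q = (38, 5)


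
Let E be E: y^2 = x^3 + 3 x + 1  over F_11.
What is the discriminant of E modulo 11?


4 a^3 + 27 b^2 = 4*3^3 + 27*1^2 = 108 + 27 = 135
Delta = -16 * (135) = -2160
Delta mod 11 = 7

Delta = 7 (mod 11)


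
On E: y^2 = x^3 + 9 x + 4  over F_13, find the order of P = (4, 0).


Compute successive multiples of P until we hit O:
  1P = (4, 0)
  2P = O

ord(P) = 2


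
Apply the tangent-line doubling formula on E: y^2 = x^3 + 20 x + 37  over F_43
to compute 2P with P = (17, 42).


Doubling: s = (3 x1^2 + a) / (2 y1)
s = (3*17^2 + 20) / (2*42) mod 43 = 8
x3 = s^2 - 2 x1 mod 43 = 8^2 - 2*17 = 30
y3 = s (x1 - x3) - y1 mod 43 = 8 * (17 - 30) - 42 = 26

2P = (30, 26)


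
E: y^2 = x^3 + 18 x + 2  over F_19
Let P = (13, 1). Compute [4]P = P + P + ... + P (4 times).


k = 4 = 100_2 (binary, LSB first: 001)
Double-and-add from P = (13, 1):
  bit 0 = 0: acc unchanged = O
  bit 1 = 0: acc unchanged = O
  bit 2 = 1: acc = O + (16, 4) = (16, 4)

4P = (16, 4)


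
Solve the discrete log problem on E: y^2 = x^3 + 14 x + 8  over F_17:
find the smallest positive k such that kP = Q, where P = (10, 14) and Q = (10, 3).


Enumerate multiples of P until we hit Q = (10, 3):
  1P = (10, 14)
  2P = (12, 0)
  3P = (10, 3)
Match found at i = 3.

k = 3


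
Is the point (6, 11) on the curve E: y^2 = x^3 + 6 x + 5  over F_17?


Check whether y^2 = x^3 + 6 x + 5 (mod 17) for (x, y) = (6, 11).
LHS: y^2 = 11^2 mod 17 = 2
RHS: x^3 + 6 x + 5 = 6^3 + 6*6 + 5 mod 17 = 2
LHS = RHS

Yes, on the curve


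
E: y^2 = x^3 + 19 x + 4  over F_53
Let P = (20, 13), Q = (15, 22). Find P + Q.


P != Q, so use the chord formula.
s = (y2 - y1) / (x2 - x1) = (9) / (48) mod 53 = 30
x3 = s^2 - x1 - x2 mod 53 = 30^2 - 20 - 15 = 17
y3 = s (x1 - x3) - y1 mod 53 = 30 * (20 - 17) - 13 = 24

P + Q = (17, 24)


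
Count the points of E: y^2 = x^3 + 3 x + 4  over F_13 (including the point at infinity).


For each x in F_13, count y with y^2 = x^3 + 3 x + 4 mod 13:
  x = 0: RHS = 4, y in [2, 11]  -> 2 point(s)
  x = 3: RHS = 1, y in [1, 12]  -> 2 point(s)
  x = 5: RHS = 1, y in [1, 12]  -> 2 point(s)
  x = 6: RHS = 4, y in [2, 11]  -> 2 point(s)
  x = 7: RHS = 4, y in [2, 11]  -> 2 point(s)
  x = 11: RHS = 3, y in [4, 9]  -> 2 point(s)
  x = 12: RHS = 0, y in [0]  -> 1 point(s)
Affine points: 13. Add the point at infinity: total = 14.

#E(F_13) = 14


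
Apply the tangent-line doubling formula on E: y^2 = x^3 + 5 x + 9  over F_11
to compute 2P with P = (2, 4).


Doubling: s = (3 x1^2 + a) / (2 y1)
s = (3*2^2 + 5) / (2*4) mod 11 = 9
x3 = s^2 - 2 x1 mod 11 = 9^2 - 2*2 = 0
y3 = s (x1 - x3) - y1 mod 11 = 9 * (2 - 0) - 4 = 3

2P = (0, 3)


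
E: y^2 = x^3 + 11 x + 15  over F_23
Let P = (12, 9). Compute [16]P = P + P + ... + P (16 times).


k = 16 = 10000_2 (binary, LSB first: 00001)
Double-and-add from P = (12, 9):
  bit 0 = 0: acc unchanged = O
  bit 1 = 0: acc unchanged = O
  bit 2 = 0: acc unchanged = O
  bit 3 = 0: acc unchanged = O
  bit 4 = 1: acc = O + (13, 3) = (13, 3)

16P = (13, 3)


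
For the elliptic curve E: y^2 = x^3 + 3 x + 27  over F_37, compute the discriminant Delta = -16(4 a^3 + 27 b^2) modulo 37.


4 a^3 + 27 b^2 = 4*3^3 + 27*27^2 = 108 + 19683 = 19791
Delta = -16 * (19791) = -316656
Delta mod 37 = 27

Delta = 27 (mod 37)


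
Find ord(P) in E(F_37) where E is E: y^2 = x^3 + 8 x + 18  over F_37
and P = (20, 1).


Compute successive multiples of P until we hit O:
  1P = (20, 1)
  2P = (30, 27)
  3P = (13, 32)
  4P = (7, 26)
  5P = (1, 8)
  6P = (27, 23)
  7P = (18, 0)
  8P = (27, 14)
  ... (continuing to 14P)
  14P = O

ord(P) = 14


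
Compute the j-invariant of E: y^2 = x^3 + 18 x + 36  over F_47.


Delta = -16(4 a^3 + 27 b^2) mod 47 = 18
-1728 * (4 a)^3 = -1728 * (4*18)^3 mod 47 = 43
j = 43 * 18^(-1) mod 47 = 5

j = 5 (mod 47)


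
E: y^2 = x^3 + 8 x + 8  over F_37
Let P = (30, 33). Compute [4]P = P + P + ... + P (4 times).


k = 4 = 100_2 (binary, LSB first: 001)
Double-and-add from P = (30, 33):
  bit 0 = 0: acc unchanged = O
  bit 1 = 0: acc unchanged = O
  bit 2 = 1: acc = O + (7, 0) = (7, 0)

4P = (7, 0)


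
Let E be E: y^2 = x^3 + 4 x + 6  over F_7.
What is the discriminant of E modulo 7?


4 a^3 + 27 b^2 = 4*4^3 + 27*6^2 = 256 + 972 = 1228
Delta = -16 * (1228) = -19648
Delta mod 7 = 1

Delta = 1 (mod 7)


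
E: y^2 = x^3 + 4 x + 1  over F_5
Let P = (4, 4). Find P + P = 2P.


Doubling: s = (3 x1^2 + a) / (2 y1)
s = (3*4^2 + 4) / (2*4) mod 5 = 4
x3 = s^2 - 2 x1 mod 5 = 4^2 - 2*4 = 3
y3 = s (x1 - x3) - y1 mod 5 = 4 * (4 - 3) - 4 = 0

2P = (3, 0)


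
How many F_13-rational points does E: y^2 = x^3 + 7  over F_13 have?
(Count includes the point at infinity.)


For each x in F_13, count y with y^2 = x^3 + 0 x + 7 mod 13:
  x = 7: RHS = 12, y in [5, 8]  -> 2 point(s)
  x = 8: RHS = 12, y in [5, 8]  -> 2 point(s)
  x = 11: RHS = 12, y in [5, 8]  -> 2 point(s)
Affine points: 6. Add the point at infinity: total = 7.

#E(F_13) = 7


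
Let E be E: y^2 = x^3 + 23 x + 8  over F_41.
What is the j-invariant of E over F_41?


Delta = -16(4 a^3 + 27 b^2) mod 41 = 11
-1728 * (4 a)^3 = -1728 * (4*23)^3 mod 41 = 27
j = 27 * 11^(-1) mod 41 = 36

j = 36 (mod 41)


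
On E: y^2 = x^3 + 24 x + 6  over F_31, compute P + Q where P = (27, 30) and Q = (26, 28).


P != Q, so use the chord formula.
s = (y2 - y1) / (x2 - x1) = (29) / (30) mod 31 = 2
x3 = s^2 - x1 - x2 mod 31 = 2^2 - 27 - 26 = 13
y3 = s (x1 - x3) - y1 mod 31 = 2 * (27 - 13) - 30 = 29

P + Q = (13, 29)


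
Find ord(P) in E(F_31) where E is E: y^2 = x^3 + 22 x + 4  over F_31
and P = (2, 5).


Compute successive multiples of P until we hit O:
  1P = (2, 5)
  2P = (15, 19)
  3P = (28, 29)
  4P = (29, 13)
  5P = (4, 30)
  6P = (3, 29)
  7P = (13, 10)
  8P = (18, 30)
  ... (continuing to 35P)
  35P = O

ord(P) = 35


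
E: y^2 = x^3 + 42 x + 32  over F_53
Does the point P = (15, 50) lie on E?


Check whether y^2 = x^3 + 42 x + 32 (mod 53) for (x, y) = (15, 50).
LHS: y^2 = 50^2 mod 53 = 9
RHS: x^3 + 42 x + 32 = 15^3 + 42*15 + 32 mod 53 = 9
LHS = RHS

Yes, on the curve


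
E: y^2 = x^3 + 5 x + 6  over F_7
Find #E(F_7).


For each x in F_7, count y with y^2 = x^3 + 5 x + 6 mod 7:
  x = 5: RHS = 2, y in [3, 4]  -> 2 point(s)
  x = 6: RHS = 0, y in [0]  -> 1 point(s)
Affine points: 3. Add the point at infinity: total = 4.

#E(F_7) = 4


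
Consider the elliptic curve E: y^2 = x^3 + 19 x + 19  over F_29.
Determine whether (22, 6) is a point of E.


Check whether y^2 = x^3 + 19 x + 19 (mod 29) for (x, y) = (22, 6).
LHS: y^2 = 6^2 mod 29 = 7
RHS: x^3 + 19 x + 19 = 22^3 + 19*22 + 19 mod 29 = 7
LHS = RHS

Yes, on the curve


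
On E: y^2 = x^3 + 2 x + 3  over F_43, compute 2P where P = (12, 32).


Doubling: s = (3 x1^2 + a) / (2 y1)
s = (3*12^2 + 2) / (2*32) mod 43 = 35
x3 = s^2 - 2 x1 mod 43 = 35^2 - 2*12 = 40
y3 = s (x1 - x3) - y1 mod 43 = 35 * (12 - 40) - 32 = 20

2P = (40, 20)


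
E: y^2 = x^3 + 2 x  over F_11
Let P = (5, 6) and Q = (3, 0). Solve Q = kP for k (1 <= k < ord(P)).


Enumerate multiples of P until we hit Q = (3, 0):
  1P = (5, 6)
  2P = (1, 5)
  3P = (3, 0)
Match found at i = 3.

k = 3


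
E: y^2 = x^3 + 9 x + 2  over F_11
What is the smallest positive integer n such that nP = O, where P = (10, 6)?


Compute successive multiples of P until we hit O:
  1P = (10, 6)
  2P = (3, 1)
  3P = (3, 10)
  4P = (10, 5)
  5P = O

ord(P) = 5


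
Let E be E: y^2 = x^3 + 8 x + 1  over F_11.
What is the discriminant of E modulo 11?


4 a^3 + 27 b^2 = 4*8^3 + 27*1^2 = 2048 + 27 = 2075
Delta = -16 * (2075) = -33200
Delta mod 11 = 9

Delta = 9 (mod 11)


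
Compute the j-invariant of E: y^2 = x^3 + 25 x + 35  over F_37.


Delta = -16(4 a^3 + 27 b^2) mod 37 = 10
-1728 * (4 a)^3 = -1728 * (4*25)^3 mod 37 = 11
j = 11 * 10^(-1) mod 37 = 27

j = 27 (mod 37)


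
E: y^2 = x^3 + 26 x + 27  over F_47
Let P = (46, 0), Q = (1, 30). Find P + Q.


P != Q, so use the chord formula.
s = (y2 - y1) / (x2 - x1) = (30) / (2) mod 47 = 15
x3 = s^2 - x1 - x2 mod 47 = 15^2 - 46 - 1 = 37
y3 = s (x1 - x3) - y1 mod 47 = 15 * (46 - 37) - 0 = 41

P + Q = (37, 41)


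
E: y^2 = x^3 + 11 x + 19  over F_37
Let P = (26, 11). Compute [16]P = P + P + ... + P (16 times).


k = 16 = 10000_2 (binary, LSB first: 00001)
Double-and-add from P = (26, 11):
  bit 0 = 0: acc unchanged = O
  bit 1 = 0: acc unchanged = O
  bit 2 = 0: acc unchanged = O
  bit 3 = 0: acc unchanged = O
  bit 4 = 1: acc = O + (25, 34) = (25, 34)

16P = (25, 34)


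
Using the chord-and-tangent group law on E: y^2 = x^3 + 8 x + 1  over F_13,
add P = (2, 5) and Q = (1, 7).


P != Q, so use the chord formula.
s = (y2 - y1) / (x2 - x1) = (2) / (12) mod 13 = 11
x3 = s^2 - x1 - x2 mod 13 = 11^2 - 2 - 1 = 1
y3 = s (x1 - x3) - y1 mod 13 = 11 * (2 - 1) - 5 = 6

P + Q = (1, 6)


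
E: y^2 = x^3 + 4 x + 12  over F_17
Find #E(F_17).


For each x in F_17, count y with y^2 = x^3 + 4 x + 12 mod 17:
  x = 1: RHS = 0, y in [0]  -> 1 point(s)
  x = 3: RHS = 0, y in [0]  -> 1 point(s)
  x = 5: RHS = 4, y in [2, 15]  -> 2 point(s)
  x = 7: RHS = 9, y in [3, 14]  -> 2 point(s)
  x = 10: RHS = 15, y in [7, 10]  -> 2 point(s)
  x = 13: RHS = 0, y in [0]  -> 1 point(s)
  x = 15: RHS = 13, y in [8, 9]  -> 2 point(s)
Affine points: 11. Add the point at infinity: total = 12.

#E(F_17) = 12


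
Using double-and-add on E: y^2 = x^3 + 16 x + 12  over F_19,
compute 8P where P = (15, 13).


k = 8 = 1000_2 (binary, LSB first: 0001)
Double-and-add from P = (15, 13):
  bit 0 = 0: acc unchanged = O
  bit 1 = 0: acc unchanged = O
  bit 2 = 0: acc unchanged = O
  bit 3 = 1: acc = O + (13, 17) = (13, 17)

8P = (13, 17)


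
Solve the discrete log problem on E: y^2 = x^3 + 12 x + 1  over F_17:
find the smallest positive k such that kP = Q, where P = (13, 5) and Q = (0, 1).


Enumerate multiples of P until we hit Q = (0, 1):
  1P = (13, 5)
  2P = (10, 13)
  3P = (3, 8)
  4P = (5, 13)
  5P = (0, 16)
  6P = (2, 4)
  7P = (11, 6)
  8P = (6, 0)
  9P = (11, 11)
  10P = (2, 13)
  11P = (0, 1)
Match found at i = 11.

k = 11


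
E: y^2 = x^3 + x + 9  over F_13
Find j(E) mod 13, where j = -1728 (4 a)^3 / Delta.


Delta = -16(4 a^3 + 27 b^2) mod 13 = 5
-1728 * (4 a)^3 = -1728 * (4*1)^3 mod 13 = 12
j = 12 * 5^(-1) mod 13 = 5

j = 5 (mod 13)


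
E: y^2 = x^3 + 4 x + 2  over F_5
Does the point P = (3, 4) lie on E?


Check whether y^2 = x^3 + 4 x + 2 (mod 5) for (x, y) = (3, 4).
LHS: y^2 = 4^2 mod 5 = 1
RHS: x^3 + 4 x + 2 = 3^3 + 4*3 + 2 mod 5 = 1
LHS = RHS

Yes, on the curve


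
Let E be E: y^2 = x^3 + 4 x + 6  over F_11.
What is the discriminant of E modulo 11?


4 a^3 + 27 b^2 = 4*4^3 + 27*6^2 = 256 + 972 = 1228
Delta = -16 * (1228) = -19648
Delta mod 11 = 9

Delta = 9 (mod 11)


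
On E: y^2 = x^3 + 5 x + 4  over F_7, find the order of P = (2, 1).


Compute successive multiples of P until we hit O:
  1P = (2, 1)
  2P = (0, 2)
  3P = (0, 5)
  4P = (2, 6)
  5P = O

ord(P) = 5


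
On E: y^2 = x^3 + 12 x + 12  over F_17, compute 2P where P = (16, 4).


Doubling: s = (3 x1^2 + a) / (2 y1)
s = (3*16^2 + 12) / (2*4) mod 17 = 4
x3 = s^2 - 2 x1 mod 17 = 4^2 - 2*16 = 1
y3 = s (x1 - x3) - y1 mod 17 = 4 * (16 - 1) - 4 = 5

2P = (1, 5)


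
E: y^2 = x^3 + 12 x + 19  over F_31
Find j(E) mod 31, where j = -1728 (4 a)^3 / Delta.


Delta = -16(4 a^3 + 27 b^2) mod 31 = 25
-1728 * (4 a)^3 = -1728 * (4*12)^3 mod 31 = 27
j = 27 * 25^(-1) mod 31 = 11

j = 11 (mod 31)


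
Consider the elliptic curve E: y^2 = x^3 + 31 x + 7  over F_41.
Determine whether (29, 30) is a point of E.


Check whether y^2 = x^3 + 31 x + 7 (mod 41) for (x, y) = (29, 30).
LHS: y^2 = 30^2 mod 41 = 39
RHS: x^3 + 31 x + 7 = 29^3 + 31*29 + 7 mod 41 = 39
LHS = RHS

Yes, on the curve


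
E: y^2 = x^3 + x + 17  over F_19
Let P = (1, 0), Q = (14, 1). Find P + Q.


P != Q, so use the chord formula.
s = (y2 - y1) / (x2 - x1) = (1) / (13) mod 19 = 3
x3 = s^2 - x1 - x2 mod 19 = 3^2 - 1 - 14 = 13
y3 = s (x1 - x3) - y1 mod 19 = 3 * (1 - 13) - 0 = 2

P + Q = (13, 2)


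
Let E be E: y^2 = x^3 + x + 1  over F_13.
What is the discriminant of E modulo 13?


4 a^3 + 27 b^2 = 4*1^3 + 27*1^2 = 4 + 27 = 31
Delta = -16 * (31) = -496
Delta mod 13 = 11

Delta = 11 (mod 13)


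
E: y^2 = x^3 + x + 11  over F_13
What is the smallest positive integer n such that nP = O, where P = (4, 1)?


Compute successive multiples of P until we hit O:
  1P = (4, 1)
  2P = (4, 12)
  3P = O

ord(P) = 3


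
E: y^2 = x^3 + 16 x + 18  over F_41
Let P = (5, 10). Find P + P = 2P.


Doubling: s = (3 x1^2 + a) / (2 y1)
s = (3*5^2 + 16) / (2*10) mod 41 = 23
x3 = s^2 - 2 x1 mod 41 = 23^2 - 2*5 = 27
y3 = s (x1 - x3) - y1 mod 41 = 23 * (5 - 27) - 10 = 17

2P = (27, 17)


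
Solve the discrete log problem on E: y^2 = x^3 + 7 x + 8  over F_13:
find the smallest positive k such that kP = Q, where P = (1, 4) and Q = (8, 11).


Enumerate multiples of P until we hit Q = (8, 11):
  1P = (1, 4)
  2P = (2, 11)
  3P = (7, 6)
  4P = (8, 11)
Match found at i = 4.

k = 4


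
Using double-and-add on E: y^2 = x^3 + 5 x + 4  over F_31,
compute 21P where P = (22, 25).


k = 21 = 10101_2 (binary, LSB first: 10101)
Double-and-add from P = (22, 25):
  bit 0 = 1: acc = O + (22, 25) = (22, 25)
  bit 1 = 0: acc unchanged = (22, 25)
  bit 2 = 1: acc = (22, 25) + (14, 20) = (23, 17)
  bit 3 = 0: acc unchanged = (23, 17)
  bit 4 = 1: acc = (23, 17) + (26, 28) = (23, 14)

21P = (23, 14)


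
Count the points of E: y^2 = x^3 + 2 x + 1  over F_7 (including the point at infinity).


For each x in F_7, count y with y^2 = x^3 + 2 x + 1 mod 7:
  x = 0: RHS = 1, y in [1, 6]  -> 2 point(s)
  x = 1: RHS = 4, y in [2, 5]  -> 2 point(s)
Affine points: 4. Add the point at infinity: total = 5.

#E(F_7) = 5


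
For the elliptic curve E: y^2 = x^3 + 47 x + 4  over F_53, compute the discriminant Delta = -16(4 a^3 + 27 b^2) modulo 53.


4 a^3 + 27 b^2 = 4*47^3 + 27*4^2 = 415292 + 432 = 415724
Delta = -16 * (415724) = -6651584
Delta mod 53 = 22

Delta = 22 (mod 53)


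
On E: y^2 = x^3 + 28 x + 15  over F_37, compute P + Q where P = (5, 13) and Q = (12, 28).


P != Q, so use the chord formula.
s = (y2 - y1) / (x2 - x1) = (15) / (7) mod 37 = 18
x3 = s^2 - x1 - x2 mod 37 = 18^2 - 5 - 12 = 11
y3 = s (x1 - x3) - y1 mod 37 = 18 * (5 - 11) - 13 = 27

P + Q = (11, 27)


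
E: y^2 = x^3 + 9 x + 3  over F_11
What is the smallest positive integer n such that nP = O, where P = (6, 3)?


Compute successive multiples of P until we hit O:
  1P = (6, 3)
  2P = (8, 2)
  3P = (0, 5)
  4P = (10, 2)
  5P = (4, 2)
  6P = (4, 9)
  7P = (10, 9)
  8P = (0, 6)
  ... (continuing to 11P)
  11P = O

ord(P) = 11


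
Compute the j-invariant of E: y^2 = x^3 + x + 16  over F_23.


Delta = -16(4 a^3 + 27 b^2) mod 23 = 20
-1728 * (4 a)^3 = -1728 * (4*1)^3 mod 23 = 15
j = 15 * 20^(-1) mod 23 = 18

j = 18 (mod 23)


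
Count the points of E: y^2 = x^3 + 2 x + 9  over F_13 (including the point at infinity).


For each x in F_13, count y with y^2 = x^3 + 2 x + 9 mod 13:
  x = 0: RHS = 9, y in [3, 10]  -> 2 point(s)
  x = 1: RHS = 12, y in [5, 8]  -> 2 point(s)
  x = 3: RHS = 3, y in [4, 9]  -> 2 point(s)
  x = 4: RHS = 3, y in [4, 9]  -> 2 point(s)
  x = 5: RHS = 1, y in [1, 12]  -> 2 point(s)
  x = 6: RHS = 3, y in [4, 9]  -> 2 point(s)
  x = 8: RHS = 4, y in [2, 11]  -> 2 point(s)
  x = 11: RHS = 10, y in [6, 7]  -> 2 point(s)
Affine points: 16. Add the point at infinity: total = 17.

#E(F_13) = 17


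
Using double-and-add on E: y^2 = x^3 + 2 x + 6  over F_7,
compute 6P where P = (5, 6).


k = 6 = 110_2 (binary, LSB first: 011)
Double-and-add from P = (5, 6):
  bit 0 = 0: acc unchanged = O
  bit 1 = 1: acc = O + (4, 1) = (4, 1)
  bit 2 = 1: acc = (4, 1) + (1, 4) = (3, 5)

6P = (3, 5)


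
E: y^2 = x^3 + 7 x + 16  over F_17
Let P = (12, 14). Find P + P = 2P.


Doubling: s = (3 x1^2 + a) / (2 y1)
s = (3*12^2 + 7) / (2*14) mod 17 = 9
x3 = s^2 - 2 x1 mod 17 = 9^2 - 2*12 = 6
y3 = s (x1 - x3) - y1 mod 17 = 9 * (12 - 6) - 14 = 6

2P = (6, 6)


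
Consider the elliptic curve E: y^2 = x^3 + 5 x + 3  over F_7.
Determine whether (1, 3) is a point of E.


Check whether y^2 = x^3 + 5 x + 3 (mod 7) for (x, y) = (1, 3).
LHS: y^2 = 3^2 mod 7 = 2
RHS: x^3 + 5 x + 3 = 1^3 + 5*1 + 3 mod 7 = 2
LHS = RHS

Yes, on the curve


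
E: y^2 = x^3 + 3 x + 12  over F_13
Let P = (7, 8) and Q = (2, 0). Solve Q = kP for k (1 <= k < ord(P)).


Enumerate multiples of P until we hit Q = (2, 0):
  1P = (7, 8)
  2P = (3, 10)
  3P = (0, 8)
  4P = (6, 5)
  5P = (9, 12)
  6P = (1, 4)
  7P = (4, 7)
  8P = (5, 10)
  9P = (2, 0)
Match found at i = 9.

k = 9


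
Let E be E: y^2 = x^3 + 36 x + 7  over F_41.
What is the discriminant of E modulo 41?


4 a^3 + 27 b^2 = 4*36^3 + 27*7^2 = 186624 + 1323 = 187947
Delta = -16 * (187947) = -3007152
Delta mod 41 = 34

Delta = 34 (mod 41)


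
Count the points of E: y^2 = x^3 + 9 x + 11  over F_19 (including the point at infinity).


For each x in F_19, count y with y^2 = x^3 + 9 x + 11 mod 19:
  x = 0: RHS = 11, y in [7, 12]  -> 2 point(s)
  x = 4: RHS = 16, y in [4, 15]  -> 2 point(s)
  x = 8: RHS = 6, y in [5, 14]  -> 2 point(s)
  x = 9: RHS = 4, y in [2, 17]  -> 2 point(s)
  x = 11: RHS = 16, y in [4, 15]  -> 2 point(s)
  x = 12: RHS = 4, y in [2, 17]  -> 2 point(s)
  x = 13: RHS = 7, y in [8, 11]  -> 2 point(s)
  x = 15: RHS = 6, y in [5, 14]  -> 2 point(s)
  x = 17: RHS = 4, y in [2, 17]  -> 2 point(s)
  x = 18: RHS = 1, y in [1, 18]  -> 2 point(s)
Affine points: 20. Add the point at infinity: total = 21.

#E(F_19) = 21


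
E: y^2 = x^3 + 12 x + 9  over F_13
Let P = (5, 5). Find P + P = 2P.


Doubling: s = (3 x1^2 + a) / (2 y1)
s = (3*5^2 + 12) / (2*5) mod 13 = 10
x3 = s^2 - 2 x1 mod 13 = 10^2 - 2*5 = 12
y3 = s (x1 - x3) - y1 mod 13 = 10 * (5 - 12) - 5 = 3

2P = (12, 3)


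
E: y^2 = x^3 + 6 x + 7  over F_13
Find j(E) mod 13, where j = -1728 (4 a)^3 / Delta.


Delta = -16(4 a^3 + 27 b^2) mod 13 = 4
-1728 * (4 a)^3 = -1728 * (4*6)^3 mod 13 = 5
j = 5 * 4^(-1) mod 13 = 11

j = 11 (mod 13)


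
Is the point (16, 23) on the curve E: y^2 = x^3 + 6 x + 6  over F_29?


Check whether y^2 = x^3 + 6 x + 6 (mod 29) for (x, y) = (16, 23).
LHS: y^2 = 23^2 mod 29 = 7
RHS: x^3 + 6 x + 6 = 16^3 + 6*16 + 6 mod 29 = 22
LHS != RHS

No, not on the curve


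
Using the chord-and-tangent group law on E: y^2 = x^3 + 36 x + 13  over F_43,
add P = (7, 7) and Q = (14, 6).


P != Q, so use the chord formula.
s = (y2 - y1) / (x2 - x1) = (42) / (7) mod 43 = 6
x3 = s^2 - x1 - x2 mod 43 = 6^2 - 7 - 14 = 15
y3 = s (x1 - x3) - y1 mod 43 = 6 * (7 - 15) - 7 = 31

P + Q = (15, 31)


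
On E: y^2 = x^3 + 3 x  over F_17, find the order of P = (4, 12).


Compute successive multiples of P until we hit O:
  1P = (4, 12)
  2P = (9, 5)
  3P = (8, 14)
  4P = (1, 15)
  5P = (13, 14)
  6P = (16, 8)
  7P = (16, 9)
  8P = (13, 3)
  ... (continuing to 13P)
  13P = O

ord(P) = 13


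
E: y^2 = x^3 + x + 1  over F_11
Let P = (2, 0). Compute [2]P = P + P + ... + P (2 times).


k = 2 = 10_2 (binary, LSB first: 01)
Double-and-add from P = (2, 0):
  bit 0 = 0: acc unchanged = O
  bit 1 = 1: acc = O + O = O

2P = O


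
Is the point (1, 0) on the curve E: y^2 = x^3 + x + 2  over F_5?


Check whether y^2 = x^3 + 1 x + 2 (mod 5) for (x, y) = (1, 0).
LHS: y^2 = 0^2 mod 5 = 0
RHS: x^3 + 1 x + 2 = 1^3 + 1*1 + 2 mod 5 = 4
LHS != RHS

No, not on the curve


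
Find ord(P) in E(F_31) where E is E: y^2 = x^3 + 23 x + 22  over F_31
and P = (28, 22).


Compute successive multiples of P until we hit O:
  1P = (28, 22)
  2P = (3, 5)
  3P = (2, 18)
  4P = (19, 8)
  5P = (9, 11)
  6P = (14, 22)
  7P = (20, 9)
  8P = (21, 1)
  ... (continuing to 37P)
  37P = O

ord(P) = 37


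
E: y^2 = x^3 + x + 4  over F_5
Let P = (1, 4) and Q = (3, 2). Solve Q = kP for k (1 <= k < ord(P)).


Enumerate multiples of P until we hit Q = (3, 2):
  1P = (1, 4)
  2P = (2, 3)
  3P = (3, 3)
  4P = (0, 3)
  5P = (0, 2)
  6P = (3, 2)
Match found at i = 6.

k = 6


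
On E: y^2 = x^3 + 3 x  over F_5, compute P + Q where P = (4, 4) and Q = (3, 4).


P != Q, so use the chord formula.
s = (y2 - y1) / (x2 - x1) = (0) / (4) mod 5 = 0
x3 = s^2 - x1 - x2 mod 5 = 0^2 - 4 - 3 = 3
y3 = s (x1 - x3) - y1 mod 5 = 0 * (4 - 3) - 4 = 1

P + Q = (3, 1)


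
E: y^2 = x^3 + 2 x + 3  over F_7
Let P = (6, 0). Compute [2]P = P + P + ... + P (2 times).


k = 2 = 10_2 (binary, LSB first: 01)
Double-and-add from P = (6, 0):
  bit 0 = 0: acc unchanged = O
  bit 1 = 1: acc = O + O = O

2P = O


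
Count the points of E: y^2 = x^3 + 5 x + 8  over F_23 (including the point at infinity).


For each x in F_23, count y with y^2 = x^3 + 5 x + 8 mod 23:
  x = 0: RHS = 8, y in [10, 13]  -> 2 point(s)
  x = 2: RHS = 3, y in [7, 16]  -> 2 point(s)
  x = 3: RHS = 4, y in [2, 21]  -> 2 point(s)
  x = 4: RHS = 0, y in [0]  -> 1 point(s)
  x = 6: RHS = 1, y in [1, 22]  -> 2 point(s)
  x = 7: RHS = 18, y in [8, 15]  -> 2 point(s)
  x = 8: RHS = 8, y in [10, 13]  -> 2 point(s)
  x = 9: RHS = 0, y in [0]  -> 1 point(s)
  x = 10: RHS = 0, y in [0]  -> 1 point(s)
  x = 12: RHS = 2, y in [5, 18]  -> 2 point(s)
  x = 13: RHS = 16, y in [4, 19]  -> 2 point(s)
  x = 14: RHS = 16, y in [4, 19]  -> 2 point(s)
  x = 15: RHS = 8, y in [10, 13]  -> 2 point(s)
  x = 19: RHS = 16, y in [4, 19]  -> 2 point(s)
  x = 20: RHS = 12, y in [9, 14]  -> 2 point(s)
  x = 21: RHS = 13, y in [6, 17]  -> 2 point(s)
  x = 22: RHS = 2, y in [5, 18]  -> 2 point(s)
Affine points: 31. Add the point at infinity: total = 32.

#E(F_23) = 32


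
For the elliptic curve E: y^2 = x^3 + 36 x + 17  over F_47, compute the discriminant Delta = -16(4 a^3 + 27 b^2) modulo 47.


4 a^3 + 27 b^2 = 4*36^3 + 27*17^2 = 186624 + 7803 = 194427
Delta = -16 * (194427) = -3110832
Delta mod 47 = 4

Delta = 4 (mod 47)


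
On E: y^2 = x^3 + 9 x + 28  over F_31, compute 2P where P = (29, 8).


Doubling: s = (3 x1^2 + a) / (2 y1)
s = (3*29^2 + 9) / (2*8) mod 31 = 11
x3 = s^2 - 2 x1 mod 31 = 11^2 - 2*29 = 1
y3 = s (x1 - x3) - y1 mod 31 = 11 * (29 - 1) - 8 = 21

2P = (1, 21)


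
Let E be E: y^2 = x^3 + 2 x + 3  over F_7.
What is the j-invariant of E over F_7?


Delta = -16(4 a^3 + 27 b^2) mod 7 = 3
-1728 * (4 a)^3 = -1728 * (4*2)^3 mod 7 = 1
j = 1 * 3^(-1) mod 7 = 5

j = 5 (mod 7)


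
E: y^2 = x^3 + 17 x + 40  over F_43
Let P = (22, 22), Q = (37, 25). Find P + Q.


P != Q, so use the chord formula.
s = (y2 - y1) / (x2 - x1) = (3) / (15) mod 43 = 26
x3 = s^2 - x1 - x2 mod 43 = 26^2 - 22 - 37 = 15
y3 = s (x1 - x3) - y1 mod 43 = 26 * (22 - 15) - 22 = 31

P + Q = (15, 31)


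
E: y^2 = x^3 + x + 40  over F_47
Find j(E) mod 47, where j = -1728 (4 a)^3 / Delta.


Delta = -16(4 a^3 + 27 b^2) mod 47 = 12
-1728 * (4 a)^3 = -1728 * (4*1)^3 mod 47 = 46
j = 46 * 12^(-1) mod 47 = 43

j = 43 (mod 47)


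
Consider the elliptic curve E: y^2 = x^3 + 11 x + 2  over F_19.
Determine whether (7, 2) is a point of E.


Check whether y^2 = x^3 + 11 x + 2 (mod 19) for (x, y) = (7, 2).
LHS: y^2 = 2^2 mod 19 = 4
RHS: x^3 + 11 x + 2 = 7^3 + 11*7 + 2 mod 19 = 4
LHS = RHS

Yes, on the curve


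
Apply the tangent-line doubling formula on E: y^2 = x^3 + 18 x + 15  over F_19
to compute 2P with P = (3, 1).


Doubling: s = (3 x1^2 + a) / (2 y1)
s = (3*3^2 + 18) / (2*1) mod 19 = 13
x3 = s^2 - 2 x1 mod 19 = 13^2 - 2*3 = 11
y3 = s (x1 - x3) - y1 mod 19 = 13 * (3 - 11) - 1 = 9

2P = (11, 9)


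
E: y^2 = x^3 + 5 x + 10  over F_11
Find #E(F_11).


For each x in F_11, count y with y^2 = x^3 + 5 x + 10 mod 11:
  x = 1: RHS = 5, y in [4, 7]  -> 2 point(s)
  x = 6: RHS = 3, y in [5, 6]  -> 2 point(s)
  x = 7: RHS = 3, y in [5, 6]  -> 2 point(s)
  x = 8: RHS = 1, y in [1, 10]  -> 2 point(s)
  x = 9: RHS = 3, y in [5, 6]  -> 2 point(s)
  x = 10: RHS = 4, y in [2, 9]  -> 2 point(s)
Affine points: 12. Add the point at infinity: total = 13.

#E(F_11) = 13


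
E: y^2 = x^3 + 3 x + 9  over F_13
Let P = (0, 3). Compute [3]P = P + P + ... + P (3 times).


k = 3 = 11_2 (binary, LSB first: 11)
Double-and-add from P = (0, 3):
  bit 0 = 1: acc = O + (0, 3) = (0, 3)
  bit 1 = 1: acc = (0, 3) + (10, 5) = (2, 7)

3P = (2, 7)


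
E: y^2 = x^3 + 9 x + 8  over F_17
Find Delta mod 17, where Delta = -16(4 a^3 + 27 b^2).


4 a^3 + 27 b^2 = 4*9^3 + 27*8^2 = 2916 + 1728 = 4644
Delta = -16 * (4644) = -74304
Delta mod 17 = 3

Delta = 3 (mod 17)


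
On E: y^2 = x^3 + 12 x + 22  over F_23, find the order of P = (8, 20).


Compute successive multiples of P until we hit O:
  1P = (8, 20)
  2P = (13, 12)
  3P = (11, 17)
  4P = (5, 0)
  5P = (11, 6)
  6P = (13, 11)
  7P = (8, 3)
  8P = O

ord(P) = 8


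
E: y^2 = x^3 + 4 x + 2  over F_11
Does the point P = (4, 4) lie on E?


Check whether y^2 = x^3 + 4 x + 2 (mod 11) for (x, y) = (4, 4).
LHS: y^2 = 4^2 mod 11 = 5
RHS: x^3 + 4 x + 2 = 4^3 + 4*4 + 2 mod 11 = 5
LHS = RHS

Yes, on the curve


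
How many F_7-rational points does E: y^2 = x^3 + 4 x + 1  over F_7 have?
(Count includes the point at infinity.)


For each x in F_7, count y with y^2 = x^3 + 4 x + 1 mod 7:
  x = 0: RHS = 1, y in [1, 6]  -> 2 point(s)
  x = 4: RHS = 4, y in [2, 5]  -> 2 point(s)
Affine points: 4. Add the point at infinity: total = 5.

#E(F_7) = 5


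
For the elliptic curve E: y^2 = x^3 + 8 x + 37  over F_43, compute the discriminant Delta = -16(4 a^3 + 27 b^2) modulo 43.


4 a^3 + 27 b^2 = 4*8^3 + 27*37^2 = 2048 + 36963 = 39011
Delta = -16 * (39011) = -624176
Delta mod 43 = 12

Delta = 12 (mod 43)


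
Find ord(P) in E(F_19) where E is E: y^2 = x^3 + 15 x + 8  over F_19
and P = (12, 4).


Compute successive multiples of P until we hit O:
  1P = (12, 4)
  2P = (12, 15)
  3P = O

ord(P) = 3


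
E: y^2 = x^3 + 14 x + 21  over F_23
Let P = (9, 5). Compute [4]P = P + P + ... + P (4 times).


k = 4 = 100_2 (binary, LSB first: 001)
Double-and-add from P = (9, 5):
  bit 0 = 0: acc unchanged = O
  bit 1 = 0: acc unchanged = O
  bit 2 = 1: acc = O + (9, 18) = (9, 18)

4P = (9, 18)


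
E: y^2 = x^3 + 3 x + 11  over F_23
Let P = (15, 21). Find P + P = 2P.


Doubling: s = (3 x1^2 + a) / (2 y1)
s = (3*15^2 + 3) / (2*21) mod 23 = 3
x3 = s^2 - 2 x1 mod 23 = 3^2 - 2*15 = 2
y3 = s (x1 - x3) - y1 mod 23 = 3 * (15 - 2) - 21 = 18

2P = (2, 18)


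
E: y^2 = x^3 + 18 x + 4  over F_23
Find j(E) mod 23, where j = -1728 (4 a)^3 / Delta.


Delta = -16(4 a^3 + 27 b^2) mod 23 = 7
-1728 * (4 a)^3 = -1728 * (4*18)^3 mod 23 = 11
j = 11 * 7^(-1) mod 23 = 18

j = 18 (mod 23)


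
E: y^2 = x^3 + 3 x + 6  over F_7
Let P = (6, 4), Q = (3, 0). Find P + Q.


P != Q, so use the chord formula.
s = (y2 - y1) / (x2 - x1) = (3) / (4) mod 7 = 6
x3 = s^2 - x1 - x2 mod 7 = 6^2 - 6 - 3 = 6
y3 = s (x1 - x3) - y1 mod 7 = 6 * (6 - 6) - 4 = 3

P + Q = (6, 3)
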